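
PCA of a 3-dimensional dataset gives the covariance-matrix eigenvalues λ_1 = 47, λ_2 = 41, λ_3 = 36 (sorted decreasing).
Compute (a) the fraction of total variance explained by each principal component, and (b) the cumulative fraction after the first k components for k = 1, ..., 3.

Step 1 — total variance = trace(Sigma) = Σ λ_i = 47 + 41 + 36 = 124.

Step 2 — fraction explained by component i = λ_i / Σ λ:
  PC1: 47/124 = 0.379
  PC2: 41/124 = 0.3306
  PC3: 36/124 = 0.2903

Step 3 — cumulative fraction after k components = (λ_1 + ... + λ_k) / Σ λ:
  k = 1: 47/124 = 0.379
  k = 2: (47 + 41)/124 = 88/124 = 0.7097
  k = 3: (47 + 41 + 36)/124 = 124/124 = 1

Summary (fraction, with percent):

explained: PC1 0.379 (37.9%), PC2 0.3306 (33.06%), PC3 0.2903 (29.03%);  cumulative: 0.379, 0.7097, 1


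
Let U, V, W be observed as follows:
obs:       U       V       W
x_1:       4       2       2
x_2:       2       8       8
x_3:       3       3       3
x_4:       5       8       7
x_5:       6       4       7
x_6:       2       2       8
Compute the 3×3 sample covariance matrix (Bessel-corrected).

Step 1 — column means:
  mean(U) = (4 + 2 + 3 + 5 + 6 + 2) / 6 = 22/6 = 3.6667
  mean(V) = (2 + 8 + 3 + 8 + 4 + 2) / 6 = 27/6 = 4.5
  mean(W) = (2 + 8 + 3 + 7 + 7 + 8) / 6 = 35/6 = 5.8333

Step 2 — sample covariance S[i,j] = (1/(n-1)) · Σ_k (x_{k,i} - mean_i) · (x_{k,j} - mean_j), with n-1 = 5.
  S[U,U] = ((0.3333)·(0.3333) + (-1.6667)·(-1.6667) + (-0.6667)·(-0.6667) + (1.3333)·(1.3333) + (2.3333)·(2.3333) + (-1.6667)·(-1.6667)) / 5 = 13.3333/5 = 2.6667
  S[U,V] = ((0.3333)·(-2.5) + (-1.6667)·(3.5) + (-0.6667)·(-1.5) + (1.3333)·(3.5) + (2.3333)·(-0.5) + (-1.6667)·(-2.5)) / 5 = 2/5 = 0.4
  S[U,W] = ((0.3333)·(-3.8333) + (-1.6667)·(2.1667) + (-0.6667)·(-2.8333) + (1.3333)·(1.1667) + (2.3333)·(1.1667) + (-1.6667)·(2.1667)) / 5 = -2.3333/5 = -0.4667
  S[V,V] = ((-2.5)·(-2.5) + (3.5)·(3.5) + (-1.5)·(-1.5) + (3.5)·(3.5) + (-0.5)·(-0.5) + (-2.5)·(-2.5)) / 5 = 39.5/5 = 7.9
  S[V,W] = ((-2.5)·(-3.8333) + (3.5)·(2.1667) + (-1.5)·(-2.8333) + (3.5)·(1.1667) + (-0.5)·(1.1667) + (-2.5)·(2.1667)) / 5 = 19.5/5 = 3.9
  S[W,W] = ((-3.8333)·(-3.8333) + (2.1667)·(2.1667) + (-2.8333)·(-2.8333) + (1.1667)·(1.1667) + (1.1667)·(1.1667) + (2.1667)·(2.1667)) / 5 = 34.8333/5 = 6.9667

S is symmetric (S[j,i] = S[i,j]). Assembling:

S = [[2.6667, 0.4, -0.4667],
 [0.4, 7.9, 3.9],
 [-0.4667, 3.9, 6.9667]]


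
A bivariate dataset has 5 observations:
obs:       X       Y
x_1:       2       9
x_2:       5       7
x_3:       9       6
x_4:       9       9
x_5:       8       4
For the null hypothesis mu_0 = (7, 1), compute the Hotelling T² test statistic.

Step 1 — sample mean vector:
  mean(X) = (2 + 5 + 9 + 9 + 8) / 5 = 33/5 = 6.6
  mean(Y) = (9 + 7 + 6 + 9 + 4) / 5 = 35/5 = 7
  x̄ = (6.6, 7),  deviation x̄ - mu_0 = (6.6, 7) - (7, 1) = (-0.4, 6).

Step 2 — sample covariance matrix, S[i,j] = (1/(n-1)) · Σ_k (x_{k,i} - mean_i) · (x_{k,j} - mean_j), divisor n-1 = 4:
  S[X,X] = ((-4.6)·(-4.6) + (-1.6)·(-1.6) + (2.4)·(2.4) + (2.4)·(2.4) + (1.4)·(1.4)) / 4 = 37.2/4 = 9.3
  S[X,Y] = ((-4.6)·(2) + (-1.6)·(0) + (2.4)·(-1) + (2.4)·(2) + (1.4)·(-3)) / 4 = -11/4 = -2.75
  S[Y,Y] = ((2)·(2) + (0)·(0) + (-1)·(-1) + (2)·(2) + (-3)·(-3)) / 4 = 18/4 = 4.5
  S = [[9.3, -2.75],
 [-2.75, 4.5]].

Step 3 — invert S. det(S) = 9.3·4.5 - (-2.75)² = 34.2875.
  S^{-1} = (1/det) · [[d, -b], [-b, a]] = [[0.1312, 0.0802],
 [0.0802, 0.2712]].

Step 4 — quadratic form (x̄ - mu_0)^T · S^{-1} · (x̄ - mu_0):
  S^{-1} · (x̄ - mu_0) = (0.4287, 1.5953),
  (x̄ - mu_0)^T · [...] = (-0.4)·(0.4287) + (6)·(1.5953) = 9.4005.

Step 5 — scale by n: T² = 5 · 9.4005 = 47.0026.

T² ≈ 47.0026


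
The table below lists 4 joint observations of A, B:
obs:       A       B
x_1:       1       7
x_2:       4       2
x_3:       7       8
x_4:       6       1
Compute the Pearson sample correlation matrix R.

Step 1 — column means:
  mean(A) = (1 + 4 + 7 + 6) / 4 = 18/4 = 4.5
  mean(B) = (7 + 2 + 8 + 1) / 4 = 18/4 = 4.5

Step 2 — sample variances and covariances s[i,j] = (1/(n-1)) · Σ_k (x_{k,i} - mean_i) · (x_{k,j} - mean_j), with n-1 = 3:
  s[A,A] = ((-3.5)·(-3.5) + (-0.5)·(-0.5) + (2.5)·(2.5) + (1.5)·(1.5)) / 3 = 21/3 = 7
  s[A,B] = ((-3.5)·(2.5) + (-0.5)·(-2.5) + (2.5)·(3.5) + (1.5)·(-3.5)) / 3 = -4/3 = -1.3333
  s[B,B] = ((2.5)·(2.5) + (-2.5)·(-2.5) + (3.5)·(3.5) + (-3.5)·(-3.5)) / 3 = 37/3 = 12.3333
  Sample standard deviations s_i = √(s[i,i]):
  s(A) = √(7) = 2.6458
  s(B) = √(12.3333) = 3.5119

Step 3 — r_{ij} = s_{ij} / (s_i · s_j):
  r[A,A] = 1 (diagonal).
  r[A,B] = -1.3333 / (2.6458 · 3.5119) = -1.3333 / 9.2916 = -0.1435
  r[B,B] = 1 (diagonal).

R is symmetric with unit diagonal. Assembling:

R = [[1, -0.1435],
 [-0.1435, 1]]


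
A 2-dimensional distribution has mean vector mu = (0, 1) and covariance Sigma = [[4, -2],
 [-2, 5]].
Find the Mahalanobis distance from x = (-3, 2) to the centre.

Step 1 — centre the observation: (x - mu) = (-3, 1).

Step 2 — invert Sigma. det(Sigma) = 4·5 - (-2)² = 16.
  Sigma^{-1} = (1/det) · [[d, -b], [-b, a]] = [[0.3125, 0.125],
 [0.125, 0.25]].

Step 3 — form the quadratic (x - mu)^T · Sigma^{-1} · (x - mu):
  Sigma^{-1} · (x - mu) = (-0.8125, -0.125).
  (x - mu)^T · [Sigma^{-1} · (x - mu)] = (-3)·(-0.8125) + (1)·(-0.125) = 2.3125.

Step 4 — take square root: d = √(2.3125) ≈ 1.5207.

d(x, mu) = √(2.3125) ≈ 1.5207


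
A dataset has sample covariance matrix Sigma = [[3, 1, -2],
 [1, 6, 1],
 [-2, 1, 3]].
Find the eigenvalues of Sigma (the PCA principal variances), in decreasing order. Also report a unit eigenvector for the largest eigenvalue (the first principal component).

Step 1 — characteristic polynomial p(λ) = det(λI - Sigma) = λ³ - tr·λ² + c_1·λ - det, where tr = trace, c_1 = sum of the principal 2×2 minors, det = det(Sigma):
  tr = 3 + 6 + 3 = 12,
  c_1 = (3·6 - (1)²) + (3·3 - (-2)²) + (6·3 - (1)²) = 17 + 5 + 17 = 39,
  det = 3·(6·3 - (1)²) - (1)·((1)·3 - (1)·(-2)) + (-2)·((1)·(1) - 6·(-2)) = 3·(17) - (1)·(5) + (-2)·(13) = 20.
  So p(λ) = λ³ - 12λ² + 39λ - 20.
Step 2 — look for an integer root (rational root theorem: any rational root is an integer divisor of 20). Testing λ = 5:
  p(5) = 125 - 300 + 195 - 20 = 0  ✓
  Dividing out (λ - 5): p(λ) = (λ - 5)(λ² - 7λ + 4).
Step 3 — remaining eigenvalues from the quadratic λ² - 7λ + 4 = 0:
  Δ = 7² - 4·4 = 49 - 16 = 33,  λ = (7 ± √33)/2 = (7 ± 5.7446)/2 ≈ 6.3723 or 0.6277.
  Sorted: λ_1 = 6.3723,  λ_2 = 5,  λ_3 = 0.6277  (check: sum = 12 = tr ✓).

Step 4 — unit eigenvector for λ_1 ≈ 6.3723: v spans the null space of (Sigma - λ_1 I), whose rows are
  r_1 = (-3.3723, 1, -2),  r_2 = (1, -0.3723, 1),  r_3 = (-2, 1, -3.3723).
  v is orthogonal to every row, so take v ∝ r_1 × r_2 = ((1)·(1) - (-2)·(-0.3723), (-2)·(1) - (-3.3723)·(1), (-3.3723)·(-0.3723) - (1)·(1)) ≈ (0.2554, 1.3723, 0.2554).
  Let u = (0.2554, 1.3723, 0.2554).
  ||u|| = √((0.2554)² + (1.3723)² + (0.2554)²) = √(2.0137) ≈ 1.419,  v_1 = u/||u|| ≈ (0.18, 0.9671, 0.18) (||v_1|| = 1).

λ_1 = 6.3723,  λ_2 = 5,  λ_3 = 0.6277;  v_1 ≈ (0.18, 0.9671, 0.18)


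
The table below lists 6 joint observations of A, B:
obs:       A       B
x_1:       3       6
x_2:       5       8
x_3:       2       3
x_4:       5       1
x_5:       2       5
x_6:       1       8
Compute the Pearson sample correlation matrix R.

Step 1 — column means:
  mean(A) = (3 + 5 + 2 + 5 + 2 + 1) / 6 = 18/6 = 3
  mean(B) = (6 + 8 + 3 + 1 + 5 + 8) / 6 = 31/6 = 5.1667

Step 2 — sample variances and covariances s[i,j] = (1/(n-1)) · Σ_k (x_{k,i} - mean_i) · (x_{k,j} - mean_j), with n-1 = 5:
  s[A,A] = ((0)·(0) + (2)·(2) + (-1)·(-1) + (2)·(2) + (-1)·(-1) + (-2)·(-2)) / 5 = 14/5 = 2.8
  s[A,B] = ((0)·(0.8333) + (2)·(2.8333) + (-1)·(-2.1667) + (2)·(-4.1667) + (-1)·(-0.1667) + (-2)·(2.8333)) / 5 = -6/5 = -1.2
  s[B,B] = ((0.8333)·(0.8333) + (2.8333)·(2.8333) + (-2.1667)·(-2.1667) + (-4.1667)·(-4.1667) + (-0.1667)·(-0.1667) + (2.8333)·(2.8333)) / 5 = 38.8333/5 = 7.7667
  Sample standard deviations s_i = √(s[i,i]):
  s(A) = √(2.8) = 1.6733
  s(B) = √(7.7667) = 2.7869

Step 3 — r_{ij} = s_{ij} / (s_i · s_j):
  r[A,A] = 1 (diagonal).
  r[A,B] = -1.2 / (1.6733 · 2.7869) = -1.2 / 4.6633 = -0.2573
  r[B,B] = 1 (diagonal).

R is symmetric with unit diagonal. Assembling:

R = [[1, -0.2573],
 [-0.2573, 1]]


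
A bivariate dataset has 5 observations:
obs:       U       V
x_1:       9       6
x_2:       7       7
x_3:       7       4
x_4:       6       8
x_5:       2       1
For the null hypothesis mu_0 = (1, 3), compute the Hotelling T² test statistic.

Step 1 — sample mean vector:
  mean(U) = (9 + 7 + 7 + 6 + 2) / 5 = 31/5 = 6.2
  mean(V) = (6 + 7 + 4 + 8 + 1) / 5 = 26/5 = 5.2
  x̄ = (6.2, 5.2),  deviation x̄ - mu_0 = (6.2, 5.2) - (1, 3) = (5.2, 2.2).

Step 2 — sample covariance matrix, S[i,j] = (1/(n-1)) · Σ_k (x_{k,i} - mean_i) · (x_{k,j} - mean_j), divisor n-1 = 4:
  S[U,U] = ((2.8)·(2.8) + (0.8)·(0.8) + (0.8)·(0.8) + (-0.2)·(-0.2) + (-4.2)·(-4.2)) / 4 = 26.8/4 = 6.7
  S[U,V] = ((2.8)·(0.8) + (0.8)·(1.8) + (0.8)·(-1.2) + (-0.2)·(2.8) + (-4.2)·(-4.2)) / 4 = 19.8/4 = 4.95
  S[V,V] = ((0.8)·(0.8) + (1.8)·(1.8) + (-1.2)·(-1.2) + (2.8)·(2.8) + (-4.2)·(-4.2)) / 4 = 30.8/4 = 7.7
  S = [[6.7, 4.95],
 [4.95, 7.7]].

Step 3 — invert S. det(S) = 6.7·7.7 - (4.95)² = 27.0875.
  S^{-1} = (1/det) · [[d, -b], [-b, a]] = [[0.2843, -0.1827],
 [-0.1827, 0.2473]].

Step 4 — quadratic form (x̄ - mu_0)^T · S^{-1} · (x̄ - mu_0):
  S^{-1} · (x̄ - mu_0) = (1.0761, -0.4061),
  (x̄ - mu_0)^T · [...] = (5.2)·(1.0761) + (2.2)·(-0.4061) = 4.7025.

Step 5 — scale by n: T² = 5 · 4.7025 = 23.5127.

T² ≈ 23.5127


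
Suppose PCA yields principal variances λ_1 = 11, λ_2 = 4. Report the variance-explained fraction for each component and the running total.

Step 1 — total variance = trace(Sigma) = Σ λ_i = 11 + 4 = 15.

Step 2 — fraction explained by component i = λ_i / Σ λ:
  PC1: 11/15 = 0.7333
  PC2: 4/15 = 0.2667

Step 3 — cumulative fraction after k components = (λ_1 + ... + λ_k) / Σ λ:
  k = 1: 11/15 = 0.7333
  k = 2: (11 + 4)/15 = 15/15 = 1

Summary (fraction, with percent):

explained: PC1 0.7333 (73.33%), PC2 0.2667 (26.67%);  cumulative: 0.7333, 1


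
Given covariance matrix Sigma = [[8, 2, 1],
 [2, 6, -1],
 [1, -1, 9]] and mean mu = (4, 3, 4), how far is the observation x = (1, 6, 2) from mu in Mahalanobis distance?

Step 1 — centre the observation: (x - mu) = (-3, 3, -2).

Step 2 — invert Sigma (cofactor / det for 3×3, or solve directly):
  Sigma^{-1} = [[0.1402, -0.0503, -0.0212],
 [-0.0503, 0.1878, 0.0265],
 [-0.0212, 0.0265, 0.1164]].

Step 3 — form the quadratic (x - mu)^T · Sigma^{-1} · (x - mu):
  Sigma^{-1} · (x - mu) = (-0.5291, 0.6614, -0.0899).
  (x - mu)^T · [Sigma^{-1} · (x - mu)] = (-3)·(-0.5291) + (3)·(0.6614) + (-2)·(-0.0899) = 3.7513.

Step 4 — take square root: d = √(3.7513) ≈ 1.9368.

d(x, mu) = √(3.7513) ≈ 1.9368


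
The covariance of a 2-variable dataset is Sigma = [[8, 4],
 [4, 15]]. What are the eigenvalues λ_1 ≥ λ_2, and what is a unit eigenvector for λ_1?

Step 1 — characteristic polynomial of 2×2 Sigma:
  det(Sigma - λI) = λ² - trace · λ + det = 0.
  trace = 8 + 15 = 23, det = 8·15 - (4)² = 104.
Step 2 — discriminant:
  Δ = trace² - 4·det = 529 - 416 = 113.
Step 3 — eigenvalues:
  λ = (trace ± √Δ)/2 = (23 ± 10.6301)/2,
  λ_1 = 16.8151,  λ_2 = 6.1849.

Step 4 — unit eigenvector for λ_1: solve (Sigma - λ_1 I)v = 0. First row:
  (8 - 16.8151)·v_x + (4)·v_y = 0, i.e. (-8.8151)·v_x + (4)·v_y = 0,
  so v ∝ (b, λ_1 - a) = (4, 8.8151) = u.
  ||u|| = √((4)² + (8.8151)²) = √(93.7055) ≈ 9.6802,
  v_1 = u/||u|| ≈ (0.4132, 0.9106) (||v_1|| = 1).

λ_1 = 16.8151,  λ_2 = 6.1849;  v_1 ≈ (0.4132, 0.9106)


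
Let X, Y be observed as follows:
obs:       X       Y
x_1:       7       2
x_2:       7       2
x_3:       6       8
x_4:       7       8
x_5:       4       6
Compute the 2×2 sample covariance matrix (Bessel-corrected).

Step 1 — column means:
  mean(X) = (7 + 7 + 6 + 7 + 4) / 5 = 31/5 = 6.2
  mean(Y) = (2 + 2 + 8 + 8 + 6) / 5 = 26/5 = 5.2

Step 2 — sample covariance S[i,j] = (1/(n-1)) · Σ_k (x_{k,i} - mean_i) · (x_{k,j} - mean_j), with n-1 = 4.
  S[X,X] = ((0.8)·(0.8) + (0.8)·(0.8) + (-0.2)·(-0.2) + (0.8)·(0.8) + (-2.2)·(-2.2)) / 4 = 6.8/4 = 1.7
  S[X,Y] = ((0.8)·(-3.2) + (0.8)·(-3.2) + (-0.2)·(2.8) + (0.8)·(2.8) + (-2.2)·(0.8)) / 4 = -5.2/4 = -1.3
  S[Y,Y] = ((-3.2)·(-3.2) + (-3.2)·(-3.2) + (2.8)·(2.8) + (2.8)·(2.8) + (0.8)·(0.8)) / 4 = 36.8/4 = 9.2

S is symmetric (S[j,i] = S[i,j]). Assembling:

S = [[1.7, -1.3],
 [-1.3, 9.2]]


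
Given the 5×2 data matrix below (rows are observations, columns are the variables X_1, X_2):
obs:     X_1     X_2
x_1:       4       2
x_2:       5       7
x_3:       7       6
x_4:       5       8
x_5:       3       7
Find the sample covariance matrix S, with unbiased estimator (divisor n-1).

Step 1 — column means:
  mean(X_1) = (4 + 5 + 7 + 5 + 3) / 5 = 24/5 = 4.8
  mean(X_2) = (2 + 7 + 6 + 8 + 7) / 5 = 30/5 = 6

Step 2 — sample covariance S[i,j] = (1/(n-1)) · Σ_k (x_{k,i} - mean_i) · (x_{k,j} - mean_j), with n-1 = 4.
  S[X_1,X_1] = ((-0.8)·(-0.8) + (0.2)·(0.2) + (2.2)·(2.2) + (0.2)·(0.2) + (-1.8)·(-1.8)) / 4 = 8.8/4 = 2.2
  S[X_1,X_2] = ((-0.8)·(-4) + (0.2)·(1) + (2.2)·(0) + (0.2)·(2) + (-1.8)·(1)) / 4 = 2/4 = 0.5
  S[X_2,X_2] = ((-4)·(-4) + (1)·(1) + (0)·(0) + (2)·(2) + (1)·(1)) / 4 = 22/4 = 5.5

S is symmetric (S[j,i] = S[i,j]). Assembling:

S = [[2.2, 0.5],
 [0.5, 5.5]]


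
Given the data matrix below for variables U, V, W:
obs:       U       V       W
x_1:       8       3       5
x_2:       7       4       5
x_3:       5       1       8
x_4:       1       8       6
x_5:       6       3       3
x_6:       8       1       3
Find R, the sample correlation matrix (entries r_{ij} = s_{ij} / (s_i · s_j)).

Step 1 — column means:
  mean(U) = (8 + 7 + 5 + 1 + 6 + 8) / 6 = 35/6 = 5.8333
  mean(V) = (3 + 4 + 1 + 8 + 3 + 1) / 6 = 20/6 = 3.3333
  mean(W) = (5 + 5 + 8 + 6 + 3 + 3) / 6 = 30/6 = 5

Step 2 — sample variances and covariances s[i,j] = (1/(n-1)) · Σ_k (x_{k,i} - mean_i) · (x_{k,j} - mean_j), with n-1 = 5:
  s[U,U] = ((2.1667)·(2.1667) + (1.1667)·(1.1667) + (-0.8333)·(-0.8333) + (-4.8333)·(-4.8333) + (0.1667)·(0.1667) + (2.1667)·(2.1667)) / 5 = 34.8333/5 = 6.9667
  s[U,V] = ((2.1667)·(-0.3333) + (1.1667)·(0.6667) + (-0.8333)·(-2.3333) + (-4.8333)·(4.6667) + (0.1667)·(-0.3333) + (2.1667)·(-2.3333)) / 5 = -25.6667/5 = -5.1333
  s[U,W] = ((2.1667)·(0) + (1.1667)·(0) + (-0.8333)·(3) + (-4.8333)·(1) + (0.1667)·(-2) + (2.1667)·(-2)) / 5 = -12/5 = -2.4
  s[V,V] = ((-0.3333)·(-0.3333) + (0.6667)·(0.6667) + (-2.3333)·(-2.3333) + (4.6667)·(4.6667) + (-0.3333)·(-0.3333) + (-2.3333)·(-2.3333)) / 5 = 33.3333/5 = 6.6667
  s[V,W] = ((-0.3333)·(0) + (0.6667)·(0) + (-2.3333)·(3) + (4.6667)·(1) + (-0.3333)·(-2) + (-2.3333)·(-2)) / 5 = 3/5 = 0.6
  s[W,W] = ((0)·(0) + (0)·(0) + (3)·(3) + (1)·(1) + (-2)·(-2) + (-2)·(-2)) / 5 = 18/5 = 3.6
  Sample standard deviations s_i = √(s[i,i]):
  s(U) = √(6.9667) = 2.6394
  s(V) = √(6.6667) = 2.582
  s(W) = √(3.6) = 1.8974

Step 3 — r_{ij} = s_{ij} / (s_i · s_j):
  r[U,U] = 1 (diagonal).
  r[U,V] = -5.1333 / (2.6394 · 2.582) = -5.1333 / 6.815 = -0.7532
  r[U,W] = -2.4 / (2.6394 · 1.8974) = -2.4 / 5.008 = -0.4792
  r[V,V] = 1 (diagonal).
  r[V,W] = 0.6 / (2.582 · 1.8974) = 0.6 / 4.899 = 0.1225
  r[W,W] = 1 (diagonal).

R is symmetric with unit diagonal. Assembling:

R = [[1, -0.7532, -0.4792],
 [-0.7532, 1, 0.1225],
 [-0.4792, 0.1225, 1]]


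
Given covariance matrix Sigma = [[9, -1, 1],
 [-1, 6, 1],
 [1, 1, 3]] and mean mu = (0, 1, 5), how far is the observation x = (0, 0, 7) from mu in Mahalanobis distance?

Step 1 — centre the observation: (x - mu) = (0, -1, 2).

Step 2 — invert Sigma (cofactor / det for 3×3, or solve directly):
  Sigma^{-1} = [[0.1197, 0.0282, -0.0493],
 [0.0282, 0.1831, -0.0704],
 [-0.0493, -0.0704, 0.3732]].

Step 3 — form the quadratic (x - mu)^T · Sigma^{-1} · (x - mu):
  Sigma^{-1} · (x - mu) = (-0.1268, -0.3239, 0.8169).
  (x - mu)^T · [Sigma^{-1} · (x - mu)] = (0)·(-0.1268) + (-1)·(-0.3239) + (2)·(0.8169) = 1.9577.

Step 4 — take square root: d = √(1.9577) ≈ 1.3992.

d(x, mu) = √(1.9577) ≈ 1.3992


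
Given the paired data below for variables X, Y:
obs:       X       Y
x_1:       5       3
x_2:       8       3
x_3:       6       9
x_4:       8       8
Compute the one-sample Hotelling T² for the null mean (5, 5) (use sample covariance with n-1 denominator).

Step 1 — sample mean vector:
  mean(X) = (5 + 8 + 6 + 8) / 4 = 27/4 = 6.75
  mean(Y) = (3 + 3 + 9 + 8) / 4 = 23/4 = 5.75
  x̄ = (6.75, 5.75),  deviation x̄ - mu_0 = (6.75, 5.75) - (5, 5) = (1.75, 0.75).

Step 2 — sample covariance matrix, S[i,j] = (1/(n-1)) · Σ_k (x_{k,i} - mean_i) · (x_{k,j} - mean_j), divisor n-1 = 3:
  S[X,X] = ((-1.75)·(-1.75) + (1.25)·(1.25) + (-0.75)·(-0.75) + (1.25)·(1.25)) / 3 = 6.75/3 = 2.25
  S[X,Y] = ((-1.75)·(-2.75) + (1.25)·(-2.75) + (-0.75)·(3.25) + (1.25)·(2.25)) / 3 = 1.75/3 = 0.5833
  S[Y,Y] = ((-2.75)·(-2.75) + (-2.75)·(-2.75) + (3.25)·(3.25) + (2.25)·(2.25)) / 3 = 30.75/3 = 10.25
  S = [[2.25, 0.5833],
 [0.5833, 10.25]].

Step 3 — invert S. det(S) = 2.25·10.25 - (0.5833)² = 22.7222.
  S^{-1} = (1/det) · [[d, -b], [-b, a]] = [[0.4511, -0.0257],
 [-0.0257, 0.099]].

Step 4 — quadratic form (x̄ - mu_0)^T · S^{-1} · (x̄ - mu_0):
  S^{-1} · (x̄ - mu_0) = (0.7702, 0.0293),
  (x̄ - mu_0)^T · [...] = (1.75)·(0.7702) + (0.75)·(0.0293) = 1.3698.

Step 5 — scale by n: T² = 4 · 1.3698 = 5.4792.

T² ≈ 5.4792


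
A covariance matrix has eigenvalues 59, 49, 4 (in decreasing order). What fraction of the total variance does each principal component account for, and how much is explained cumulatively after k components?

Step 1 — total variance = trace(Sigma) = Σ λ_i = 59 + 49 + 4 = 112.

Step 2 — fraction explained by component i = λ_i / Σ λ:
  PC1: 59/112 = 0.5268
  PC2: 49/112 = 0.4375
  PC3: 4/112 = 0.0357

Step 3 — cumulative fraction after k components = (λ_1 + ... + λ_k) / Σ λ:
  k = 1: 59/112 = 0.5268
  k = 2: (59 + 49)/112 = 108/112 = 0.9643
  k = 3: (59 + 49 + 4)/112 = 112/112 = 1

Summary (fraction, with percent):

explained: PC1 0.5268 (52.68%), PC2 0.4375 (43.75%), PC3 0.0357 (3.57%);  cumulative: 0.5268, 0.9643, 1


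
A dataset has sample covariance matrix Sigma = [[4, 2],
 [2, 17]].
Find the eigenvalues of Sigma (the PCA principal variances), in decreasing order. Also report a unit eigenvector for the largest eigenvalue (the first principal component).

Step 1 — characteristic polynomial of 2×2 Sigma:
  det(Sigma - λI) = λ² - trace · λ + det = 0.
  trace = 4 + 17 = 21, det = 4·17 - (2)² = 64.
Step 2 — discriminant:
  Δ = trace² - 4·det = 441 - 256 = 185.
Step 3 — eigenvalues:
  λ = (trace ± √Δ)/2 = (21 ± 13.6015)/2,
  λ_1 = 17.3007,  λ_2 = 3.6993.

Step 4 — unit eigenvector for λ_1: solve (Sigma - λ_1 I)v = 0. First row:
  (4 - 17.3007)·v_x + (2)·v_y = 0, i.e. (-13.3007)·v_x + (2)·v_y = 0,
  so v ∝ (b, λ_1 - a) = (2, 13.3007) = u.
  ||u|| = √((2)² + (13.3007)²) = √(180.9096) ≈ 13.4503,
  v_1 = u/||u|| ≈ (0.1487, 0.9889) (||v_1|| = 1).

λ_1 = 17.3007,  λ_2 = 3.6993;  v_1 ≈ (0.1487, 0.9889)


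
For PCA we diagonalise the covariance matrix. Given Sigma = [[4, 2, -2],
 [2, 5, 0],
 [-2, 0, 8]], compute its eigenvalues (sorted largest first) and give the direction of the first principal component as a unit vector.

Step 1 — characteristic polynomial p(λ) = det(λI - Sigma) = λ³ - tr·λ² + c_1·λ - det, where tr = trace, c_1 = sum of the principal 2×2 minors, det = det(Sigma):
  tr = 4 + 5 + 8 = 17,
  c_1 = (4·5 - (2)²) + (4·8 - (-2)²) + (5·8 - (0)²) = 16 + 28 + 40 = 84,
  det = 4·(5·8 - (0)²) - (2)·((2)·8 - (0)·(-2)) + (-2)·((2)·(0) - 5·(-2)) = 4·(40) - (2)·(16) + (-2)·(10) = 108.
  So p(λ) = λ³ - 17λ² + 84λ - 108.
Step 2 — look for an integer root (rational root theorem: any rational root is an integer divisor of 108). Testing λ = 2:
  p(2) = 8 - 68 + 168 - 108 = 0  ✓
  Dividing out (λ - 2): p(λ) = (λ - 2)(λ² - 15λ + 54).
Step 3 — remaining eigenvalues from the quadratic λ² - 15λ + 54 = 0:
  Δ = 15² - 4·54 = 225 - 216 = 9,  λ = (15 ± √9)/2 = (15 ± 3)/2 = 9 or 6.
  Sorted: λ_1 = 9,  λ_2 = 6,  λ_3 = 2  (check: sum = 17 = tr ✓).

Step 4 — unit eigenvector for λ_1 = 9: v spans the null space of (Sigma - λ_1 I), whose rows are
  r_1 = (-5, 2, -2),  r_2 = (2, -4, 0),  r_3 = (-2, 0, -1).
  v is orthogonal to every row, so take v ∝ r_1 × r_2 = ((2)·(0) - (-2)·(-4), (-2)·(2) - (-5)·(0), (-5)·(-4) - (2)·(2)) = (-8, -4, 16).
  Rescale (divide by 4; multiply by -1 so the first nonzero entry is positive): u = (2, 1, -4).
  ||u|| = √((2)² + (1)² + (-4)²) = √(21) ≈ 4.5826,  v_1 = u/||u|| ≈ (0.4364, 0.2182, -0.8729) (||v_1|| = 1).

λ_1 = 9,  λ_2 = 6,  λ_3 = 2;  v_1 ≈ (0.4364, 0.2182, -0.8729)


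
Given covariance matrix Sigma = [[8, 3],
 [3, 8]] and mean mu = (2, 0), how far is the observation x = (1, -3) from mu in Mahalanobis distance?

Step 1 — centre the observation: (x - mu) = (-1, -3).

Step 2 — invert Sigma. det(Sigma) = 8·8 - (3)² = 55.
  Sigma^{-1} = (1/det) · [[d, -b], [-b, a]] = [[0.1455, -0.0545],
 [-0.0545, 0.1455]].

Step 3 — form the quadratic (x - mu)^T · Sigma^{-1} · (x - mu):
  Sigma^{-1} · (x - mu) = (0.0182, -0.3818).
  (x - mu)^T · [Sigma^{-1} · (x - mu)] = (-1)·(0.0182) + (-3)·(-0.3818) = 1.1273.

Step 4 — take square root: d = √(1.1273) ≈ 1.0617.

d(x, mu) = √(1.1273) ≈ 1.0617


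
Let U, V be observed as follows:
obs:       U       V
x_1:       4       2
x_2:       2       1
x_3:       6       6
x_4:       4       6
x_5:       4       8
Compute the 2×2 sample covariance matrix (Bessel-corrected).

Step 1 — column means:
  mean(U) = (4 + 2 + 6 + 4 + 4) / 5 = 20/5 = 4
  mean(V) = (2 + 1 + 6 + 6 + 8) / 5 = 23/5 = 4.6

Step 2 — sample covariance S[i,j] = (1/(n-1)) · Σ_k (x_{k,i} - mean_i) · (x_{k,j} - mean_j), with n-1 = 4.
  S[U,U] = ((0)·(0) + (-2)·(-2) + (2)·(2) + (0)·(0) + (0)·(0)) / 4 = 8/4 = 2
  S[U,V] = ((0)·(-2.6) + (-2)·(-3.6) + (2)·(1.4) + (0)·(1.4) + (0)·(3.4)) / 4 = 10/4 = 2.5
  S[V,V] = ((-2.6)·(-2.6) + (-3.6)·(-3.6) + (1.4)·(1.4) + (1.4)·(1.4) + (3.4)·(3.4)) / 4 = 35.2/4 = 8.8

S is symmetric (S[j,i] = S[i,j]). Assembling:

S = [[2, 2.5],
 [2.5, 8.8]]


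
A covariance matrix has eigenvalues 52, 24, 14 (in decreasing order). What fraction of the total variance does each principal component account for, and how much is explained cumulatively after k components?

Step 1 — total variance = trace(Sigma) = Σ λ_i = 52 + 24 + 14 = 90.

Step 2 — fraction explained by component i = λ_i / Σ λ:
  PC1: 52/90 = 0.5778
  PC2: 24/90 = 0.2667
  PC3: 14/90 = 0.1556

Step 3 — cumulative fraction after k components = (λ_1 + ... + λ_k) / Σ λ:
  k = 1: 52/90 = 0.5778
  k = 2: (52 + 24)/90 = 76/90 = 0.8444
  k = 3: (52 + 24 + 14)/90 = 90/90 = 1

Summary (fraction, with percent):

explained: PC1 0.5778 (57.78%), PC2 0.2667 (26.67%), PC3 0.1556 (15.56%);  cumulative: 0.5778, 0.8444, 1


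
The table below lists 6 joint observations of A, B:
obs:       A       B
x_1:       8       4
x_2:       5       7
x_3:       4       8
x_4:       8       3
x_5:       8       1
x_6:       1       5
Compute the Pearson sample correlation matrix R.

Step 1 — column means:
  mean(A) = (8 + 5 + 4 + 8 + 8 + 1) / 6 = 34/6 = 5.6667
  mean(B) = (4 + 7 + 8 + 3 + 1 + 5) / 6 = 28/6 = 4.6667

Step 2 — sample variances and covariances s[i,j] = (1/(n-1)) · Σ_k (x_{k,i} - mean_i) · (x_{k,j} - mean_j), with n-1 = 5:
  s[A,A] = ((2.3333)·(2.3333) + (-0.6667)·(-0.6667) + (-1.6667)·(-1.6667) + (2.3333)·(2.3333) + (2.3333)·(2.3333) + (-4.6667)·(-4.6667)) / 5 = 41.3333/5 = 8.2667
  s[A,B] = ((2.3333)·(-0.6667) + (-0.6667)·(2.3333) + (-1.6667)·(3.3333) + (2.3333)·(-1.6667) + (2.3333)·(-3.6667) + (-4.6667)·(0.3333)) / 5 = -22.6667/5 = -4.5333
  s[B,B] = ((-0.6667)·(-0.6667) + (2.3333)·(2.3333) + (3.3333)·(3.3333) + (-1.6667)·(-1.6667) + (-3.6667)·(-3.6667) + (0.3333)·(0.3333)) / 5 = 33.3333/5 = 6.6667
  Sample standard deviations s_i = √(s[i,i]):
  s(A) = √(8.2667) = 2.8752
  s(B) = √(6.6667) = 2.582

Step 3 — r_{ij} = s_{ij} / (s_i · s_j):
  r[A,A] = 1 (diagonal).
  r[A,B] = -4.5333 / (2.8752 · 2.582) = -4.5333 / 7.4237 = -0.6107
  r[B,B] = 1 (diagonal).

R is symmetric with unit diagonal. Assembling:

R = [[1, -0.6107],
 [-0.6107, 1]]


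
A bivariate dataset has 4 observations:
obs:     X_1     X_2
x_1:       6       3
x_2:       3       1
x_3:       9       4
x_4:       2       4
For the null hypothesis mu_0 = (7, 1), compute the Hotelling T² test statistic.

Step 1 — sample mean vector:
  mean(X_1) = (6 + 3 + 9 + 2) / 4 = 20/4 = 5
  mean(X_2) = (3 + 1 + 4 + 4) / 4 = 12/4 = 3
  x̄ = (5, 3),  deviation x̄ - mu_0 = (5, 3) - (7, 1) = (-2, 2).

Step 2 — sample covariance matrix, S[i,j] = (1/(n-1)) · Σ_k (x_{k,i} - mean_i) · (x_{k,j} - mean_j), divisor n-1 = 3:
  S[X_1,X_1] = ((1)·(1) + (-2)·(-2) + (4)·(4) + (-3)·(-3)) / 3 = 30/3 = 10
  S[X_1,X_2] = ((1)·(0) + (-2)·(-2) + (4)·(1) + (-3)·(1)) / 3 = 5/3 = 1.6667
  S[X_2,X_2] = ((0)·(0) + (-2)·(-2) + (1)·(1) + (1)·(1)) / 3 = 6/3 = 2
  S = [[10, 1.6667],
 [1.6667, 2]].

Step 3 — invert S. det(S) = 10·2 - (1.6667)² = 17.2222.
  S^{-1} = (1/det) · [[d, -b], [-b, a]] = [[0.1161, -0.0968],
 [-0.0968, 0.5806]].

Step 4 — quadratic form (x̄ - mu_0)^T · S^{-1} · (x̄ - mu_0):
  S^{-1} · (x̄ - mu_0) = (-0.4258, 1.3548),
  (x̄ - mu_0)^T · [...] = (-2)·(-0.4258) + (2)·(1.3548) = 3.5613.

Step 5 — scale by n: T² = 4 · 3.5613 = 14.2452.

T² ≈ 14.2452


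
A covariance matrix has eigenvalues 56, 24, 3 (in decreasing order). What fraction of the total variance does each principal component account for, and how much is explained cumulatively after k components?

Step 1 — total variance = trace(Sigma) = Σ λ_i = 56 + 24 + 3 = 83.

Step 2 — fraction explained by component i = λ_i / Σ λ:
  PC1: 56/83 = 0.6747
  PC2: 24/83 = 0.2892
  PC3: 3/83 = 0.0361

Step 3 — cumulative fraction after k components = (λ_1 + ... + λ_k) / Σ λ:
  k = 1: 56/83 = 0.6747
  k = 2: (56 + 24)/83 = 80/83 = 0.9639
  k = 3: (56 + 24 + 3)/83 = 83/83 = 1

Summary (fraction, with percent):

explained: PC1 0.6747 (67.47%), PC2 0.2892 (28.92%), PC3 0.0361 (3.61%);  cumulative: 0.6747, 0.9639, 1


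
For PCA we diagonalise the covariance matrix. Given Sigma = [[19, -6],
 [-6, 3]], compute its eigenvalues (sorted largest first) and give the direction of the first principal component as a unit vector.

Step 1 — characteristic polynomial of 2×2 Sigma:
  det(Sigma - λI) = λ² - trace · λ + det = 0.
  trace = 19 + 3 = 22, det = 19·3 - (-6)² = 21.
Step 2 — discriminant:
  Δ = trace² - 4·det = 484 - 84 = 400.
Step 3 — eigenvalues:
  λ = (trace ± √Δ)/2 = (22 ± 20)/2,
  λ_1 = 21,  λ_2 = 1.

Step 4 — unit eigenvector for λ_1: solve (Sigma - λ_1 I)v = 0. First row:
  (19 - 21)·v_x + (-6)·v_y = 0, i.e. (-2)·v_x + (-6)·v_y = 0,
  so v ∝ (b, λ_1 - a) = (-6, 2); multiply by -1 so the first entry is positive: u = (6, -2).
  ||u|| = √((6)² + (-2)²) = √(40) ≈ 6.3246,
  v_1 = u/||u|| ≈ (0.9487, -0.3162) (||v_1|| = 1).

λ_1 = 21,  λ_2 = 1;  v_1 ≈ (0.9487, -0.3162)


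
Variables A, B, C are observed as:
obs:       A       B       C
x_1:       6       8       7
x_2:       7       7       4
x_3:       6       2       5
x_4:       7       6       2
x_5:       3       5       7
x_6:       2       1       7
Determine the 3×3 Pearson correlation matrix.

Step 1 — column means:
  mean(A) = (6 + 7 + 6 + 7 + 3 + 2) / 6 = 31/6 = 5.1667
  mean(B) = (8 + 7 + 2 + 6 + 5 + 1) / 6 = 29/6 = 4.8333
  mean(C) = (7 + 4 + 5 + 2 + 7 + 7) / 6 = 32/6 = 5.3333

Step 2 — sample variances and covariances s[i,j] = (1/(n-1)) · Σ_k (x_{k,i} - mean_i) · (x_{k,j} - mean_j), with n-1 = 5:
  s[A,A] = ((0.8333)·(0.8333) + (1.8333)·(1.8333) + (0.8333)·(0.8333) + (1.8333)·(1.8333) + (-2.1667)·(-2.1667) + (-3.1667)·(-3.1667)) / 5 = 22.8333/5 = 4.5667
  s[A,B] = ((0.8333)·(3.1667) + (1.8333)·(2.1667) + (0.8333)·(-2.8333) + (1.8333)·(1.1667) + (-2.1667)·(0.1667) + (-3.1667)·(-3.8333)) / 5 = 18.1667/5 = 3.6333
  s[A,C] = ((0.8333)·(1.6667) + (1.8333)·(-1.3333) + (0.8333)·(-0.3333) + (1.8333)·(-3.3333) + (-2.1667)·(1.6667) + (-3.1667)·(1.6667)) / 5 = -16.3333/5 = -3.2667
  s[B,B] = ((3.1667)·(3.1667) + (2.1667)·(2.1667) + (-2.8333)·(-2.8333) + (1.1667)·(1.1667) + (0.1667)·(0.1667) + (-3.8333)·(-3.8333)) / 5 = 38.8333/5 = 7.7667
  s[B,C] = ((3.1667)·(1.6667) + (2.1667)·(-1.3333) + (-2.8333)·(-0.3333) + (1.1667)·(-3.3333) + (0.1667)·(1.6667) + (-3.8333)·(1.6667)) / 5 = -6.6667/5 = -1.3333
  s[C,C] = ((1.6667)·(1.6667) + (-1.3333)·(-1.3333) + (-0.3333)·(-0.3333) + (-3.3333)·(-3.3333) + (1.6667)·(1.6667) + (1.6667)·(1.6667)) / 5 = 21.3333/5 = 4.2667
  Sample standard deviations s_i = √(s[i,i]):
  s(A) = √(4.5667) = 2.137
  s(B) = √(7.7667) = 2.7869
  s(C) = √(4.2667) = 2.0656

Step 3 — r_{ij} = s_{ij} / (s_i · s_j):
  r[A,A] = 1 (diagonal).
  r[A,B] = 3.6333 / (2.137 · 2.7869) = 3.6333 / 5.9555 = 0.6101
  r[A,C] = -3.2667 / (2.137 · 2.0656) = -3.2667 / 4.4141 = -0.74
  r[B,B] = 1 (diagonal).
  r[B,C] = -1.3333 / (2.7869 · 2.0656) = -1.3333 / 5.7565 = -0.2316
  r[C,C] = 1 (diagonal).

R is symmetric with unit diagonal. Assembling:

R = [[1, 0.6101, -0.74],
 [0.6101, 1, -0.2316],
 [-0.74, -0.2316, 1]]


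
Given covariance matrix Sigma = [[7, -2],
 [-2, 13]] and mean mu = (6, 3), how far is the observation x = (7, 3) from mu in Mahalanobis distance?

Step 1 — centre the observation: (x - mu) = (1, 0).

Step 2 — invert Sigma. det(Sigma) = 7·13 - (-2)² = 87.
  Sigma^{-1} = (1/det) · [[d, -b], [-b, a]] = [[0.1494, 0.023],
 [0.023, 0.0805]].

Step 3 — form the quadratic (x - mu)^T · Sigma^{-1} · (x - mu):
  Sigma^{-1} · (x - mu) = (0.1494, 0.023).
  (x - mu)^T · [Sigma^{-1} · (x - mu)] = (1)·(0.1494) + (0)·(0.023) = 0.1494.

Step 4 — take square root: d = √(0.1494) ≈ 0.3866.

d(x, mu) = √(0.1494) ≈ 0.3866


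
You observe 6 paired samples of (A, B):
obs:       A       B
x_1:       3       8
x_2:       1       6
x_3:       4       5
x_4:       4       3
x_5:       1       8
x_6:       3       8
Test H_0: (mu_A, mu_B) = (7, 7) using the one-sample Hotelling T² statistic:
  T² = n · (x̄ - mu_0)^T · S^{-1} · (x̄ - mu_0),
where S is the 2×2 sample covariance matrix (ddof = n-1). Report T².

Step 1 — sample mean vector:
  mean(A) = (3 + 1 + 4 + 4 + 1 + 3) / 6 = 16/6 = 2.6667
  mean(B) = (8 + 6 + 5 + 3 + 8 + 8) / 6 = 38/6 = 6.3333
  x̄ = (2.6667, 6.3333),  deviation x̄ - mu_0 = (2.6667, 6.3333) - (7, 7) = (-4.3333, -0.6667).

Step 2 — sample covariance matrix, S[i,j] = (1/(n-1)) · Σ_k (x_{k,i} - mean_i) · (x_{k,j} - mean_j), divisor n-1 = 5:
  S[A,A] = ((0.3333)·(0.3333) + (-1.6667)·(-1.6667) + (1.3333)·(1.3333) + (1.3333)·(1.3333) + (-1.6667)·(-1.6667) + (0.3333)·(0.3333)) / 5 = 9.3333/5 = 1.8667
  S[A,B] = ((0.3333)·(1.6667) + (-1.6667)·(-0.3333) + (1.3333)·(-1.3333) + (1.3333)·(-3.3333) + (-1.6667)·(1.6667) + (0.3333)·(1.6667)) / 5 = -7.3333/5 = -1.4667
  S[B,B] = ((1.6667)·(1.6667) + (-0.3333)·(-0.3333) + (-1.3333)·(-1.3333) + (-3.3333)·(-3.3333) + (1.6667)·(1.6667) + (1.6667)·(1.6667)) / 5 = 21.3333/5 = 4.2667
  S = [[1.8667, -1.4667],
 [-1.4667, 4.2667]].

Step 3 — invert S. det(S) = 1.8667·4.2667 - (-1.4667)² = 5.8133.
  S^{-1} = (1/det) · [[d, -b], [-b, a]] = [[0.7339, 0.2523],
 [0.2523, 0.3211]].

Step 4 — quadratic form (x̄ - mu_0)^T · S^{-1} · (x̄ - mu_0):
  S^{-1} · (x̄ - mu_0) = (-3.3486, -1.3073),
  (x̄ - mu_0)^T · [...] = (-4.3333)·(-3.3486) + (-0.6667)·(-1.3073) = 15.3823.

Step 5 — scale by n: T² = 6 · 15.3823 = 92.2936.

T² ≈ 92.2936


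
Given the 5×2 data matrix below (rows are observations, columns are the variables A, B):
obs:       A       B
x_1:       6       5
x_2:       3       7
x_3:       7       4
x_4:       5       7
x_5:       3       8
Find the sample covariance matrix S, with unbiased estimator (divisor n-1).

Step 1 — column means:
  mean(A) = (6 + 3 + 7 + 5 + 3) / 5 = 24/5 = 4.8
  mean(B) = (5 + 7 + 4 + 7 + 8) / 5 = 31/5 = 6.2

Step 2 — sample covariance S[i,j] = (1/(n-1)) · Σ_k (x_{k,i} - mean_i) · (x_{k,j} - mean_j), with n-1 = 4.
  S[A,A] = ((1.2)·(1.2) + (-1.8)·(-1.8) + (2.2)·(2.2) + (0.2)·(0.2) + (-1.8)·(-1.8)) / 4 = 12.8/4 = 3.2
  S[A,B] = ((1.2)·(-1.2) + (-1.8)·(0.8) + (2.2)·(-2.2) + (0.2)·(0.8) + (-1.8)·(1.8)) / 4 = -10.8/4 = -2.7
  S[B,B] = ((-1.2)·(-1.2) + (0.8)·(0.8) + (-2.2)·(-2.2) + (0.8)·(0.8) + (1.8)·(1.8)) / 4 = 10.8/4 = 2.7

S is symmetric (S[j,i] = S[i,j]). Assembling:

S = [[3.2, -2.7],
 [-2.7, 2.7]]


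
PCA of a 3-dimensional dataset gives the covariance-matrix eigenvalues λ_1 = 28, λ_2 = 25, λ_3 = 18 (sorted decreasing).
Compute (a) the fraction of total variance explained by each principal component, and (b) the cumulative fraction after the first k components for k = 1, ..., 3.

Step 1 — total variance = trace(Sigma) = Σ λ_i = 28 + 25 + 18 = 71.

Step 2 — fraction explained by component i = λ_i / Σ λ:
  PC1: 28/71 = 0.3944
  PC2: 25/71 = 0.3521
  PC3: 18/71 = 0.2535

Step 3 — cumulative fraction after k components = (λ_1 + ... + λ_k) / Σ λ:
  k = 1: 28/71 = 0.3944
  k = 2: (28 + 25)/71 = 53/71 = 0.7465
  k = 3: (28 + 25 + 18)/71 = 71/71 = 1

Summary (fraction, with percent):

explained: PC1 0.3944 (39.44%), PC2 0.3521 (35.21%), PC3 0.2535 (25.35%);  cumulative: 0.3944, 0.7465, 1


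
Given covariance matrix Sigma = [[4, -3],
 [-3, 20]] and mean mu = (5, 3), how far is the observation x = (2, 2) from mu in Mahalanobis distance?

Step 1 — centre the observation: (x - mu) = (-3, -1).

Step 2 — invert Sigma. det(Sigma) = 4·20 - (-3)² = 71.
  Sigma^{-1} = (1/det) · [[d, -b], [-b, a]] = [[0.2817, 0.0423],
 [0.0423, 0.0563]].

Step 3 — form the quadratic (x - mu)^T · Sigma^{-1} · (x - mu):
  Sigma^{-1} · (x - mu) = (-0.8873, -0.1831).
  (x - mu)^T · [Sigma^{-1} · (x - mu)] = (-3)·(-0.8873) + (-1)·(-0.1831) = 2.8451.

Step 4 — take square root: d = √(2.8451) ≈ 1.6867.

d(x, mu) = √(2.8451) ≈ 1.6867


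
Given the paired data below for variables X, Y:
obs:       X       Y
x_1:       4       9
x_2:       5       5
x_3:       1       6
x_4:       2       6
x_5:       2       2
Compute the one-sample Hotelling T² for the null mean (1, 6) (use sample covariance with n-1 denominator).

Step 1 — sample mean vector:
  mean(X) = (4 + 5 + 1 + 2 + 2) / 5 = 14/5 = 2.8
  mean(Y) = (9 + 5 + 6 + 6 + 2) / 5 = 28/5 = 5.6
  x̄ = (2.8, 5.6),  deviation x̄ - mu_0 = (2.8, 5.6) - (1, 6) = (1.8, -0.4).

Step 2 — sample covariance matrix, S[i,j] = (1/(n-1)) · Σ_k (x_{k,i} - mean_i) · (x_{k,j} - mean_j), divisor n-1 = 4:
  S[X,X] = ((1.2)·(1.2) + (2.2)·(2.2) + (-1.8)·(-1.8) + (-0.8)·(-0.8) + (-0.8)·(-0.8)) / 4 = 10.8/4 = 2.7
  S[X,Y] = ((1.2)·(3.4) + (2.2)·(-0.6) + (-1.8)·(0.4) + (-0.8)·(0.4) + (-0.8)·(-3.6)) / 4 = 4.6/4 = 1.15
  S[Y,Y] = ((3.4)·(3.4) + (-0.6)·(-0.6) + (0.4)·(0.4) + (0.4)·(0.4) + (-3.6)·(-3.6)) / 4 = 25.2/4 = 6.3
  S = [[2.7, 1.15],
 [1.15, 6.3]].

Step 3 — invert S. det(S) = 2.7·6.3 - (1.15)² = 15.6875.
  S^{-1} = (1/det) · [[d, -b], [-b, a]] = [[0.4016, -0.0733],
 [-0.0733, 0.1721]].

Step 4 — quadratic form (x̄ - mu_0)^T · S^{-1} · (x̄ - mu_0):
  S^{-1} · (x̄ - mu_0) = (0.7522, -0.2008),
  (x̄ - mu_0)^T · [...] = (1.8)·(0.7522) + (-0.4)·(-0.2008) = 1.4343.

Step 5 — scale by n: T² = 5 · 1.4343 = 7.1713.

T² ≈ 7.1713


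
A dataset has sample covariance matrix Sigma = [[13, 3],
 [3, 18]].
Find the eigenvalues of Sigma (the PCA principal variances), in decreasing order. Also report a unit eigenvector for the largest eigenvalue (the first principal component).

Step 1 — characteristic polynomial of 2×2 Sigma:
  det(Sigma - λI) = λ² - trace · λ + det = 0.
  trace = 13 + 18 = 31, det = 13·18 - (3)² = 225.
Step 2 — discriminant:
  Δ = trace² - 4·det = 961 - 900 = 61.
Step 3 — eigenvalues:
  λ = (trace ± √Δ)/2 = (31 ± 7.8102)/2,
  λ_1 = 19.4051,  λ_2 = 11.5949.

Step 4 — unit eigenvector for λ_1: solve (Sigma - λ_1 I)v = 0. First row:
  (13 - 19.4051)·v_x + (3)·v_y = 0, i.e. (-6.4051)·v_x + (3)·v_y = 0,
  so v ∝ (b, λ_1 - a) = (3, 6.4051) = u.
  ||u|| = √((3)² + (6.4051)²) = √(50.0256) ≈ 7.0729,
  v_1 = u/||u|| ≈ (0.4242, 0.9056) (||v_1|| = 1).

λ_1 = 19.4051,  λ_2 = 11.5949;  v_1 ≈ (0.4242, 0.9056)


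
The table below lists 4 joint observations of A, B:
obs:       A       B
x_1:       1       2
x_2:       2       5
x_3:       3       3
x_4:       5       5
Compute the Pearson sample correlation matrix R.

Step 1 — column means:
  mean(A) = (1 + 2 + 3 + 5) / 4 = 11/4 = 2.75
  mean(B) = (2 + 5 + 3 + 5) / 4 = 15/4 = 3.75

Step 2 — sample variances and covariances s[i,j] = (1/(n-1)) · Σ_k (x_{k,i} - mean_i) · (x_{k,j} - mean_j), with n-1 = 3:
  s[A,A] = ((-1.75)·(-1.75) + (-0.75)·(-0.75) + (0.25)·(0.25) + (2.25)·(2.25)) / 3 = 8.75/3 = 2.9167
  s[A,B] = ((-1.75)·(-1.75) + (-0.75)·(1.25) + (0.25)·(-0.75) + (2.25)·(1.25)) / 3 = 4.75/3 = 1.5833
  s[B,B] = ((-1.75)·(-1.75) + (1.25)·(1.25) + (-0.75)·(-0.75) + (1.25)·(1.25)) / 3 = 6.75/3 = 2.25
  Sample standard deviations s_i = √(s[i,i]):
  s(A) = √(2.9167) = 1.7078
  s(B) = √(2.25) = 1.5

Step 3 — r_{ij} = s_{ij} / (s_i · s_j):
  r[A,A] = 1 (diagonal).
  r[A,B] = 1.5833 / (1.7078 · 1.5) = 1.5833 / 2.5617 = 0.6181
  r[B,B] = 1 (diagonal).

R is symmetric with unit diagonal. Assembling:

R = [[1, 0.6181],
 [0.6181, 1]]


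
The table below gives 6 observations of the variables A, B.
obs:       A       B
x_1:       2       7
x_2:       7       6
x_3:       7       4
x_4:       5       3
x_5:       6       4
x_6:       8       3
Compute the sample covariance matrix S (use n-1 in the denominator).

Step 1 — column means:
  mean(A) = (2 + 7 + 7 + 5 + 6 + 8) / 6 = 35/6 = 5.8333
  mean(B) = (7 + 6 + 4 + 3 + 4 + 3) / 6 = 27/6 = 4.5

Step 2 — sample covariance S[i,j] = (1/(n-1)) · Σ_k (x_{k,i} - mean_i) · (x_{k,j} - mean_j), with n-1 = 5.
  S[A,A] = ((-3.8333)·(-3.8333) + (1.1667)·(1.1667) + (1.1667)·(1.1667) + (-0.8333)·(-0.8333) + (0.1667)·(0.1667) + (2.1667)·(2.1667)) / 5 = 22.8333/5 = 4.5667
  S[A,B] = ((-3.8333)·(2.5) + (1.1667)·(1.5) + (1.1667)·(-0.5) + (-0.8333)·(-1.5) + (0.1667)·(-0.5) + (2.1667)·(-1.5)) / 5 = -10.5/5 = -2.1
  S[B,B] = ((2.5)·(2.5) + (1.5)·(1.5) + (-0.5)·(-0.5) + (-1.5)·(-1.5) + (-0.5)·(-0.5) + (-1.5)·(-1.5)) / 5 = 13.5/5 = 2.7

S is symmetric (S[j,i] = S[i,j]). Assembling:

S = [[4.5667, -2.1],
 [-2.1, 2.7]]


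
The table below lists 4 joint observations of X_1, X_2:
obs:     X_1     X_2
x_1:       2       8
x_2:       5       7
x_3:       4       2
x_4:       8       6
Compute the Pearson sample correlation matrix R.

Step 1 — column means:
  mean(X_1) = (2 + 5 + 4 + 8) / 4 = 19/4 = 4.75
  mean(X_2) = (8 + 7 + 2 + 6) / 4 = 23/4 = 5.75

Step 2 — sample variances and covariances s[i,j] = (1/(n-1)) · Σ_k (x_{k,i} - mean_i) · (x_{k,j} - mean_j), with n-1 = 3:
  s[X_1,X_1] = ((-2.75)·(-2.75) + (0.25)·(0.25) + (-0.75)·(-0.75) + (3.25)·(3.25)) / 3 = 18.75/3 = 6.25
  s[X_1,X_2] = ((-2.75)·(2.25) + (0.25)·(1.25) + (-0.75)·(-3.75) + (3.25)·(0.25)) / 3 = -2.25/3 = -0.75
  s[X_2,X_2] = ((2.25)·(2.25) + (1.25)·(1.25) + (-3.75)·(-3.75) + (0.25)·(0.25)) / 3 = 20.75/3 = 6.9167
  Sample standard deviations s_i = √(s[i,i]):
  s(X_1) = √(6.25) = 2.5
  s(X_2) = √(6.9167) = 2.63

Step 3 — r_{ij} = s_{ij} / (s_i · s_j):
  r[X_1,X_1] = 1 (diagonal).
  r[X_1,X_2] = -0.75 / (2.5 · 2.63) = -0.75 / 6.5749 = -0.1141
  r[X_2,X_2] = 1 (diagonal).

R is symmetric with unit diagonal. Assembling:

R = [[1, -0.1141],
 [-0.1141, 1]]


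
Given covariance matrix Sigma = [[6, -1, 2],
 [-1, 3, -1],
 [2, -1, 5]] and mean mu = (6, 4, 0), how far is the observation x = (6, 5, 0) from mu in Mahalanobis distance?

Step 1 — centre the observation: (x - mu) = (0, 1, 0).

Step 2 — invert Sigma (cofactor / det for 3×3, or solve directly):
  Sigma^{-1} = [[0.1972, 0.0423, -0.0704],
 [0.0423, 0.3662, 0.0563],
 [-0.0704, 0.0563, 0.2394]].

Step 3 — form the quadratic (x - mu)^T · Sigma^{-1} · (x - mu):
  Sigma^{-1} · (x - mu) = (0.0423, 0.3662, 0.0563).
  (x - mu)^T · [Sigma^{-1} · (x - mu)] = (0)·(0.0423) + (1)·(0.3662) + (0)·(0.0563) = 0.3662.

Step 4 — take square root: d = √(0.3662) ≈ 0.6051.

d(x, mu) = √(0.3662) ≈ 0.6051
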